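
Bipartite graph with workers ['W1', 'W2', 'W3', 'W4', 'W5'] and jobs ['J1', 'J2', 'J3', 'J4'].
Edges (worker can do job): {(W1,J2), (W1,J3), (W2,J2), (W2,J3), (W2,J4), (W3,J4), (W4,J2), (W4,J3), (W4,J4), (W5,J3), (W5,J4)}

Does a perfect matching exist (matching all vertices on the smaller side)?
No, maximum matching has size 3 < 4

Maximum matching has size 3, need 4 for perfect matching.
Unmatched workers: ['W1', 'W2']
Unmatched jobs: ['J1']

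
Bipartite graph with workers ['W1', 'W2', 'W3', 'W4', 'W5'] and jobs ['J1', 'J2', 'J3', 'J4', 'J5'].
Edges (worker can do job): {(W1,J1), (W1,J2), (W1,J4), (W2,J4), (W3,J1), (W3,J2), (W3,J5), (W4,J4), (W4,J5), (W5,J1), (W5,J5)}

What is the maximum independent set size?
Maximum independent set = 6

By König's theorem:
- Min vertex cover = Max matching = 4
- Max independent set = Total vertices - Min vertex cover
- Max independent set = 10 - 4 = 6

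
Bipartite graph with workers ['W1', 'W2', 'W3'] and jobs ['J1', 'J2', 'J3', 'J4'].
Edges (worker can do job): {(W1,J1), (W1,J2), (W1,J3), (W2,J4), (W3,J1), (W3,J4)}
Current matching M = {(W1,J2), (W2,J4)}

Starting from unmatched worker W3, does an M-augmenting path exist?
Yes: W3 → J1

An M-augmenting path alternates non-matching / matching edges, starting and ending at unmatched vertices.
Path: W3 → J1
(J1 is unmatched in M, so the path is augmenting.)
Flipping edges along this path would increase |M| from 2 to 3.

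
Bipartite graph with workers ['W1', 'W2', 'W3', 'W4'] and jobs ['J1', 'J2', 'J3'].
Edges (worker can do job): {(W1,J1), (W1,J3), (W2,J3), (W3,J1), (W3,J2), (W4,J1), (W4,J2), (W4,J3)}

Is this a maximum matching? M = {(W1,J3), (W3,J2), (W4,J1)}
Yes, size 3 is maximum

Proposed matching has size 3.
Maximum matching size for this graph: 3.

This is a maximum matching.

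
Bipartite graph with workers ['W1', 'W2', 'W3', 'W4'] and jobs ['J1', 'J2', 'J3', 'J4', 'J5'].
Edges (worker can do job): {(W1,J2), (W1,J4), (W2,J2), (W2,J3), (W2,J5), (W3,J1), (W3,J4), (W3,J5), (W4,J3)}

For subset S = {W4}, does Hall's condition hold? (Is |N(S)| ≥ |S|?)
Yes: |N(S)| = 1, |S| = 1

Subset S = {W4}
Neighbors N(S) = {J3}

|N(S)| = 1, |S| = 1
Hall's condition: |N(S)| ≥ |S| is satisfied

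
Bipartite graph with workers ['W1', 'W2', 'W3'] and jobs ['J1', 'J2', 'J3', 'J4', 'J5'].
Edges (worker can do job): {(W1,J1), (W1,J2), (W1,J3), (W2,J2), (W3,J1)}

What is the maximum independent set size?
Maximum independent set = 5

By König's theorem:
- Min vertex cover = Max matching = 3
- Max independent set = Total vertices - Min vertex cover
- Max independent set = 8 - 3 = 5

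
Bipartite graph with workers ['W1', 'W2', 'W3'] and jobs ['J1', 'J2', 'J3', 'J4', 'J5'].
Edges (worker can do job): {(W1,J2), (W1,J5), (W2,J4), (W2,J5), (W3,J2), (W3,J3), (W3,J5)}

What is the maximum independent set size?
Maximum independent set = 5

By König's theorem:
- Min vertex cover = Max matching = 3
- Max independent set = Total vertices - Min vertex cover
- Max independent set = 8 - 3 = 5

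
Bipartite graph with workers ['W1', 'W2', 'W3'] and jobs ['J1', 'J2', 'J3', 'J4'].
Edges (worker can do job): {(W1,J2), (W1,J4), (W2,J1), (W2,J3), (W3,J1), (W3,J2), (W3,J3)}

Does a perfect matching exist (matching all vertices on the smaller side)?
Yes, perfect matching exists (size 3)

Perfect matching: {(W1,J2), (W2,J1), (W3,J3)}
All 3 vertices on the smaller side are matched.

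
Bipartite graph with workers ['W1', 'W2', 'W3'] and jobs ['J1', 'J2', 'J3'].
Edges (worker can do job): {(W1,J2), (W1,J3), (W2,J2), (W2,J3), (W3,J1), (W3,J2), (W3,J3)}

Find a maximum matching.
Matching: {(W1,J2), (W2,J3), (W3,J1)}

Maximum matching (size 3):
  W1 → J2
  W2 → J3
  W3 → J1

Each worker is assigned to at most one job, and each job to at most one worker.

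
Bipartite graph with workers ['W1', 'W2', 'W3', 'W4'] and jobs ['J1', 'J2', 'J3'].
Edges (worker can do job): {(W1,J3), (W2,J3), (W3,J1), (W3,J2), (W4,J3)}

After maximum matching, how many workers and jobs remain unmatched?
Unmatched: 2 workers, 1 jobs

Maximum matching size: 2
Workers: 4 total, 2 matched, 2 unmatched
Jobs: 3 total, 2 matched, 1 unmatched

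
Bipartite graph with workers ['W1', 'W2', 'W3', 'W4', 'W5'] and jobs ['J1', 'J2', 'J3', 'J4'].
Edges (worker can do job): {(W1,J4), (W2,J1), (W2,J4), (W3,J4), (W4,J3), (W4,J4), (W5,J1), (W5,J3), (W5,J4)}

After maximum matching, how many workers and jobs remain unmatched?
Unmatched: 2 workers, 1 jobs

Maximum matching size: 3
Workers: 5 total, 3 matched, 2 unmatched
Jobs: 4 total, 3 matched, 1 unmatched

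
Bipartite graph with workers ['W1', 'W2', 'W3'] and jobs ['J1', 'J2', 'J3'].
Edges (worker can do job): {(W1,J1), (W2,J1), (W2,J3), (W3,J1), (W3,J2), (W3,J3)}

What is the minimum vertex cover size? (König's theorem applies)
Minimum vertex cover size = 3

By König's theorem: in bipartite graphs,
min vertex cover = max matching = 3

Maximum matching has size 3, so minimum vertex cover also has size 3.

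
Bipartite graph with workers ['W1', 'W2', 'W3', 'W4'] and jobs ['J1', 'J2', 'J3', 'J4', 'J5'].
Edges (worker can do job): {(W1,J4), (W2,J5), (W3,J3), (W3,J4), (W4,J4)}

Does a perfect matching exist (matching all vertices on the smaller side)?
No, maximum matching has size 3 < 4

Maximum matching has size 3, need 4 for perfect matching.
Unmatched workers: ['W1']
Unmatched jobs: ['J2', 'J1']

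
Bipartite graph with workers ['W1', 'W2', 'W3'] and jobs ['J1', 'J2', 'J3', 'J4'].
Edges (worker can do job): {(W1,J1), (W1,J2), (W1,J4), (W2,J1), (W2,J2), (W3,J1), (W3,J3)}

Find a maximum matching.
Matching: {(W1,J2), (W2,J1), (W3,J3)}

Maximum matching (size 3):
  W1 → J2
  W2 → J1
  W3 → J3

Each worker is assigned to at most one job, and each job to at most one worker.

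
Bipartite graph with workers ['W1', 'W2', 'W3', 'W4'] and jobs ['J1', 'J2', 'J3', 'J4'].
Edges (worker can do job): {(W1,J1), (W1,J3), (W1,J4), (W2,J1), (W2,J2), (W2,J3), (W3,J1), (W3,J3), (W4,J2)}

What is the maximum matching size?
Maximum matching size = 4

Maximum matching: {(W1,J4), (W2,J1), (W3,J3), (W4,J2)}
Size: 4

This assigns 4 workers to 4 distinct jobs.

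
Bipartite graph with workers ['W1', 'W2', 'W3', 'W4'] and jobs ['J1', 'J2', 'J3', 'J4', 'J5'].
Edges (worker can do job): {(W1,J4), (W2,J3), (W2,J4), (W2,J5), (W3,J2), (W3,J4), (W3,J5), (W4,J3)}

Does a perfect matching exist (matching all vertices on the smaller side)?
Yes, perfect matching exists (size 4)

Perfect matching: {(W1,J4), (W2,J5), (W3,J2), (W4,J3)}
All 4 vertices on the smaller side are matched.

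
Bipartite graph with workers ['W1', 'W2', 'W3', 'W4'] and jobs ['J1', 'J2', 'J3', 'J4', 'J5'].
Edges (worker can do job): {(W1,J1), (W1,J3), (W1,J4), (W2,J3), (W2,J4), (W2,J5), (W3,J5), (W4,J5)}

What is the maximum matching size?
Maximum matching size = 3

Maximum matching: {(W1,J1), (W2,J3), (W4,J5)}
Size: 3

This assigns 3 workers to 3 distinct jobs.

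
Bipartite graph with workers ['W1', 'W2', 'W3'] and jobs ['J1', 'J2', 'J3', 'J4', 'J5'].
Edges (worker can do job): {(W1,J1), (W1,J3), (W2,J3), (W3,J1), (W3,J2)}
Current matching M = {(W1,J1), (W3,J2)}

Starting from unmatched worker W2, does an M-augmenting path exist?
Yes: W2 → J3

An M-augmenting path alternates non-matching / matching edges, starting and ending at unmatched vertices.
Path: W2 → J3
(J3 is unmatched in M, so the path is augmenting.)
Flipping edges along this path would increase |M| from 2 to 3.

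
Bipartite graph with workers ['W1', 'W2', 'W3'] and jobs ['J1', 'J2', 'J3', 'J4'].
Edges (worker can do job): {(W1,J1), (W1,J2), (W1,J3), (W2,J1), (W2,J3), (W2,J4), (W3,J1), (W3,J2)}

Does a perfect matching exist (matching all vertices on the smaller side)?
Yes, perfect matching exists (size 3)

Perfect matching: {(W1,J1), (W2,J3), (W3,J2)}
All 3 vertices on the smaller side are matched.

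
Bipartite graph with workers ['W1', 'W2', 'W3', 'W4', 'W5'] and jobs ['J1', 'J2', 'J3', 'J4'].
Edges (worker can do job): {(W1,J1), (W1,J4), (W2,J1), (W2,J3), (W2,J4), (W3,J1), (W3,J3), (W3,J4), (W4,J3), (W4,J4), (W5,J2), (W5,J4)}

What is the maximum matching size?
Maximum matching size = 4

Maximum matching: {(W1,J1), (W3,J4), (W4,J3), (W5,J2)}
Size: 4

This assigns 4 workers to 4 distinct jobs.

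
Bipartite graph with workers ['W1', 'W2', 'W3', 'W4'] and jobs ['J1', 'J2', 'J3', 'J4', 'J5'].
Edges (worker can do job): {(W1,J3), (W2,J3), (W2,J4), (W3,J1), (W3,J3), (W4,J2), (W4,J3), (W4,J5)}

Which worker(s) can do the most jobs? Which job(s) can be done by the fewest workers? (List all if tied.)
Most versatile: W4 (3 jobs); Least covered: J1, J2, J4, J5 (1 workers)

Worker degrees (jobs they can do): W1:1, W2:2, W3:2, W4:3
Job degrees (workers who can do it): J1:1, J2:1, J3:4, J4:1, J5:1

Maximum worker degree is 3, achieved by: W4
Minimum job degree is 1, achieved by: J1, J2, J4, J5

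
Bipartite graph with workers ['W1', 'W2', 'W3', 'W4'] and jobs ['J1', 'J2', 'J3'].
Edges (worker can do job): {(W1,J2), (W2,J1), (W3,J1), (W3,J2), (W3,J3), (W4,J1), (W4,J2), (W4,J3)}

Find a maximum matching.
Matching: {(W2,J1), (W3,J3), (W4,J2)}

Maximum matching (size 3):
  W2 → J1
  W3 → J3
  W4 → J2

Each worker is assigned to at most one job, and each job to at most one worker.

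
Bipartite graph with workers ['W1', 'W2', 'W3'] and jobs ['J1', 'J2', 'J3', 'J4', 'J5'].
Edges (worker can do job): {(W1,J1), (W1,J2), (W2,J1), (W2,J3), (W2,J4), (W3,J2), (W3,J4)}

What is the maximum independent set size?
Maximum independent set = 5

By König's theorem:
- Min vertex cover = Max matching = 3
- Max independent set = Total vertices - Min vertex cover
- Max independent set = 8 - 3 = 5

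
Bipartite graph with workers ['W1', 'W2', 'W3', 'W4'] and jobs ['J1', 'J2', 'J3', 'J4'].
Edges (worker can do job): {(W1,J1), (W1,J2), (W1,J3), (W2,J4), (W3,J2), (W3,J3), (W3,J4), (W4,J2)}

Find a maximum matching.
Matching: {(W1,J1), (W2,J4), (W3,J3), (W4,J2)}

Maximum matching (size 4):
  W1 → J1
  W2 → J4
  W3 → J3
  W4 → J2

Each worker is assigned to at most one job, and each job to at most one worker.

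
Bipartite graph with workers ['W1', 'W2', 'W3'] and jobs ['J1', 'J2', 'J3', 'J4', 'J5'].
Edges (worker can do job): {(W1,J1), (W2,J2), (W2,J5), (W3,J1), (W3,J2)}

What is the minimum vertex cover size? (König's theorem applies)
Minimum vertex cover size = 3

By König's theorem: in bipartite graphs,
min vertex cover = max matching = 3

Maximum matching has size 3, so minimum vertex cover also has size 3.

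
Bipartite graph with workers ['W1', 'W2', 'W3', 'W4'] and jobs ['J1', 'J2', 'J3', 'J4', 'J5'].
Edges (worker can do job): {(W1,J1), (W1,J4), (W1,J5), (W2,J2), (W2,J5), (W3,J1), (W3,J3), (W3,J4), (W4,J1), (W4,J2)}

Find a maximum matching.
Matching: {(W1,J4), (W2,J5), (W3,J1), (W4,J2)}

Maximum matching (size 4):
  W1 → J4
  W2 → J5
  W3 → J1
  W4 → J2

Each worker is assigned to at most one job, and each job to at most one worker.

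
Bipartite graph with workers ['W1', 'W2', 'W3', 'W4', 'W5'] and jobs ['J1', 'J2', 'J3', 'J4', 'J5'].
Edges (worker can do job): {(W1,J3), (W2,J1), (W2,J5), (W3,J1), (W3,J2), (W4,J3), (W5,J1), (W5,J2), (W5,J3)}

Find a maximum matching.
Matching: {(W2,J5), (W3,J2), (W4,J3), (W5,J1)}

Maximum matching (size 4):
  W2 → J5
  W3 → J2
  W4 → J3
  W5 → J1

Each worker is assigned to at most one job, and each job to at most one worker.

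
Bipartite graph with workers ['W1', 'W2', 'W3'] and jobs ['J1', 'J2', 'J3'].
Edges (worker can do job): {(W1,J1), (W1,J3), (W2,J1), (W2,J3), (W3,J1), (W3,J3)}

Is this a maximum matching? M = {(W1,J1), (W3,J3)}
Yes, size 2 is maximum

Proposed matching has size 2.
Maximum matching size for this graph: 2.

This is a maximum matching.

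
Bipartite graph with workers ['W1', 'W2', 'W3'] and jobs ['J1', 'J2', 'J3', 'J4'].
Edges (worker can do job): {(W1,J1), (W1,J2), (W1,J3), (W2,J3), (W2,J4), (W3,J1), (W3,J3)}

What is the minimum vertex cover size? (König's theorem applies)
Minimum vertex cover size = 3

By König's theorem: in bipartite graphs,
min vertex cover = max matching = 3

Maximum matching has size 3, so minimum vertex cover also has size 3.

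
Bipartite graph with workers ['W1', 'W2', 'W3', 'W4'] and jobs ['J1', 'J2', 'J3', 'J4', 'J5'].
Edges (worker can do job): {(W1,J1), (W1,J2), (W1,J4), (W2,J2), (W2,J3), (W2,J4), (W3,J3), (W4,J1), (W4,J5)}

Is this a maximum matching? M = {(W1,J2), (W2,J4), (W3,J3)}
No, size 3 is not maximum

Proposed matching has size 3.
Maximum matching size for this graph: 4.

This is NOT maximum - can be improved to size 4.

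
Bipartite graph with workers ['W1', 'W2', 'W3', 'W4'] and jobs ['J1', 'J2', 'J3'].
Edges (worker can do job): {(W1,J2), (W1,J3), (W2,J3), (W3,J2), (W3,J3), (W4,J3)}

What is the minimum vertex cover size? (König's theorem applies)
Minimum vertex cover size = 2

By König's theorem: in bipartite graphs,
min vertex cover = max matching = 2

Maximum matching has size 2, so minimum vertex cover also has size 2.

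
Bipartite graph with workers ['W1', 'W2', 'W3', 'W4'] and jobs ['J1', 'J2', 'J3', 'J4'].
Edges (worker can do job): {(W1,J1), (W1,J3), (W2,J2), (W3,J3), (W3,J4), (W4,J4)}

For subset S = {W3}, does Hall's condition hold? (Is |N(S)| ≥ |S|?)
Yes: |N(S)| = 2, |S| = 1

Subset S = {W3}
Neighbors N(S) = {J3, J4}

|N(S)| = 2, |S| = 1
Hall's condition: |N(S)| ≥ |S| is satisfied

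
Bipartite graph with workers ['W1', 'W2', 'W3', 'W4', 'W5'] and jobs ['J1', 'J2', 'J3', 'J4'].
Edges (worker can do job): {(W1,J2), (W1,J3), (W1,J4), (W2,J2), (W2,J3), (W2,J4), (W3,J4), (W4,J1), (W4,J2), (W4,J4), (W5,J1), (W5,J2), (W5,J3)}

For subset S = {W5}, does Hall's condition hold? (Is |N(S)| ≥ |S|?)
Yes: |N(S)| = 3, |S| = 1

Subset S = {W5}
Neighbors N(S) = {J1, J2, J3}

|N(S)| = 3, |S| = 1
Hall's condition: |N(S)| ≥ |S| is satisfied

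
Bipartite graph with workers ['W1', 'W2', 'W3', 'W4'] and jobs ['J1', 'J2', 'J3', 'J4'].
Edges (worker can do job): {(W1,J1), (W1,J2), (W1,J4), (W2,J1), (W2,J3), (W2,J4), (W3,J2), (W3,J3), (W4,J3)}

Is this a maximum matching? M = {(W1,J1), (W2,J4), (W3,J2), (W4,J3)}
Yes, size 4 is maximum

Proposed matching has size 4.
Maximum matching size for this graph: 4.

This is a maximum matching.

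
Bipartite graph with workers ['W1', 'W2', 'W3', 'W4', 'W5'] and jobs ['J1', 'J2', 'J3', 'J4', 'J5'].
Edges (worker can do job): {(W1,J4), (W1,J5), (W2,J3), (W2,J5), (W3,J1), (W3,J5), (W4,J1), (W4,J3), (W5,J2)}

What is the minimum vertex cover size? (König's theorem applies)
Minimum vertex cover size = 5

By König's theorem: in bipartite graphs,
min vertex cover = max matching = 5

Maximum matching has size 5, so minimum vertex cover also has size 5.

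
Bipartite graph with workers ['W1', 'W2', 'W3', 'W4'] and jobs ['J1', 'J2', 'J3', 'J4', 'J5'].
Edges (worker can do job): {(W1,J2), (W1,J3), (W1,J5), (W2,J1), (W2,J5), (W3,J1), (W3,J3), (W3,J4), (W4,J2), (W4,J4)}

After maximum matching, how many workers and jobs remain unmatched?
Unmatched: 0 workers, 1 jobs

Maximum matching size: 4
Workers: 4 total, 4 matched, 0 unmatched
Jobs: 5 total, 4 matched, 1 unmatched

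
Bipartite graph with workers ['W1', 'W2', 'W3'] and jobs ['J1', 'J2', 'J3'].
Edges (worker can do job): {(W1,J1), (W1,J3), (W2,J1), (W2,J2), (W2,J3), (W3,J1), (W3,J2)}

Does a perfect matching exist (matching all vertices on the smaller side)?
Yes, perfect matching exists (size 3)

Perfect matching: {(W1,J3), (W2,J1), (W3,J2)}
All 3 vertices on the smaller side are matched.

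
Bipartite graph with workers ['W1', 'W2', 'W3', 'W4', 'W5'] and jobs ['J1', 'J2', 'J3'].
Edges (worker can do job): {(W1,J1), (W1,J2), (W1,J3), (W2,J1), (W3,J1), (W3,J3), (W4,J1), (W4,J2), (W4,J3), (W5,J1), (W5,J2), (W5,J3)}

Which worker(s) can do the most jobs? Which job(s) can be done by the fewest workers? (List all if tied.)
Most versatile: W1, W4, W5 (3 jobs); Least covered: J2 (3 workers)

Worker degrees (jobs they can do): W1:3, W2:1, W3:2, W4:3, W5:3
Job degrees (workers who can do it): J1:5, J2:3, J3:4

Maximum worker degree is 3, achieved by: W1, W4, W5
Minimum job degree is 3, achieved by: J2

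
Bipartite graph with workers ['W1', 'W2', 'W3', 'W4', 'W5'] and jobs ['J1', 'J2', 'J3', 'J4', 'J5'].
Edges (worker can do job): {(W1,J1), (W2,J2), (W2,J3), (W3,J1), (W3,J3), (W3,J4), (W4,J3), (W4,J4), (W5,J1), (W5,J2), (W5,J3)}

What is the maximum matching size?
Maximum matching size = 4

Maximum matching: {(W2,J2), (W3,J4), (W4,J3), (W5,J1)}
Size: 4

This assigns 4 workers to 4 distinct jobs.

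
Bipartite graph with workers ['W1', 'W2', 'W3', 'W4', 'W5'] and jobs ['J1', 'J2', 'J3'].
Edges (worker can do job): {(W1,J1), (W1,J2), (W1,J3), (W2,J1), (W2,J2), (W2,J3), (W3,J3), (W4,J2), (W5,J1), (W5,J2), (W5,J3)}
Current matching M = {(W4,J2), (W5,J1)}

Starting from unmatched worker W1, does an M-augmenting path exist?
Yes: W1 → J1 → W5 → J3

An M-augmenting path alternates non-matching / matching edges, starting and ending at unmatched vertices.
Path: W1 → J1 → W5 → J3
(J3 is unmatched in M, so the path is augmenting.)
Flipping edges along this path would increase |M| from 2 to 3.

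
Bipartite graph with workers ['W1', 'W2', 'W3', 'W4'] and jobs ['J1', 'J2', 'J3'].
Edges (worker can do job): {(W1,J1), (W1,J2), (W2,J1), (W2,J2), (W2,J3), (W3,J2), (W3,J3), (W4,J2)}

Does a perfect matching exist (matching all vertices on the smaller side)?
Yes, perfect matching exists (size 3)

Perfect matching: {(W1,J1), (W3,J3), (W4,J2)}
All 3 vertices on the smaller side are matched.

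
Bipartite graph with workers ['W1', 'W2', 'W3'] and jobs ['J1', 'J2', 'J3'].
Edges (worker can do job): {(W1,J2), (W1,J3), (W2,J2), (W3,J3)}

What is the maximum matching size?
Maximum matching size = 2

Maximum matching: {(W1,J2), (W3,J3)}
Size: 2

This assigns 2 workers to 2 distinct jobs.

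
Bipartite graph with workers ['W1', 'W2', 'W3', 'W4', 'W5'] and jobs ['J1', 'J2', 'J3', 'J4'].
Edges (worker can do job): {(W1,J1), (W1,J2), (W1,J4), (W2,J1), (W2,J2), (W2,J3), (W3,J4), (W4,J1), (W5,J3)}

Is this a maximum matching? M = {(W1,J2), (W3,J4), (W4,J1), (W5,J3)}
Yes, size 4 is maximum

Proposed matching has size 4.
Maximum matching size for this graph: 4.

This is a maximum matching.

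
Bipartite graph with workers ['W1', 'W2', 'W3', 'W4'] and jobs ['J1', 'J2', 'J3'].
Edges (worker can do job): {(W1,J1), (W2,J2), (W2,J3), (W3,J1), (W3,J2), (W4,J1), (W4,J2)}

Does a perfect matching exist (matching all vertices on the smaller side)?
Yes, perfect matching exists (size 3)

Perfect matching: {(W2,J3), (W3,J2), (W4,J1)}
All 3 vertices on the smaller side are matched.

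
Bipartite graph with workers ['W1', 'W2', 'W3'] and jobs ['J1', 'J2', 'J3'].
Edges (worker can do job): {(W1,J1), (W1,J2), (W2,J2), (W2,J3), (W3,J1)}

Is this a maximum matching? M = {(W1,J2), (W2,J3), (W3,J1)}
Yes, size 3 is maximum

Proposed matching has size 3.
Maximum matching size for this graph: 3.

This is a maximum matching.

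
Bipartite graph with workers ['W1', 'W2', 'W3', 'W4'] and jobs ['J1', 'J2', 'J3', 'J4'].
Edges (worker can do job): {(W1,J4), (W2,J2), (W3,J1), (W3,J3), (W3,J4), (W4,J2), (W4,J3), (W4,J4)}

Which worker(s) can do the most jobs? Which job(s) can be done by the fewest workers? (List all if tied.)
Most versatile: W3, W4 (3 jobs); Least covered: J1 (1 workers)

Worker degrees (jobs they can do): W1:1, W2:1, W3:3, W4:3
Job degrees (workers who can do it): J1:1, J2:2, J3:2, J4:3

Maximum worker degree is 3, achieved by: W3, W4
Minimum job degree is 1, achieved by: J1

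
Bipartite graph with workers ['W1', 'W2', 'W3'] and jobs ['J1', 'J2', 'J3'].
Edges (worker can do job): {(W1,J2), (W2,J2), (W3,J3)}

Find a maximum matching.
Matching: {(W1,J2), (W3,J3)}

Maximum matching (size 2):
  W1 → J2
  W3 → J3

Each worker is assigned to at most one job, and each job to at most one worker.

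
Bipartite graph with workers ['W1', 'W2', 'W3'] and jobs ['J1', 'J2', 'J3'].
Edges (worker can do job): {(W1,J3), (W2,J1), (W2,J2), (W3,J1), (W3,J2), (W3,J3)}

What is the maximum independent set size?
Maximum independent set = 3

By König's theorem:
- Min vertex cover = Max matching = 3
- Max independent set = Total vertices - Min vertex cover
- Max independent set = 6 - 3 = 3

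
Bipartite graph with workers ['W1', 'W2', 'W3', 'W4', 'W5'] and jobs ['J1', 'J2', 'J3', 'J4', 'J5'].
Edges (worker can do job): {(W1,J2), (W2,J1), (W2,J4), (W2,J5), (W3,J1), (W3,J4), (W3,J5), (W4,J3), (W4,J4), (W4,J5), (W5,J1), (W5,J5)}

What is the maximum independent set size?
Maximum independent set = 5

By König's theorem:
- Min vertex cover = Max matching = 5
- Max independent set = Total vertices - Min vertex cover
- Max independent set = 10 - 5 = 5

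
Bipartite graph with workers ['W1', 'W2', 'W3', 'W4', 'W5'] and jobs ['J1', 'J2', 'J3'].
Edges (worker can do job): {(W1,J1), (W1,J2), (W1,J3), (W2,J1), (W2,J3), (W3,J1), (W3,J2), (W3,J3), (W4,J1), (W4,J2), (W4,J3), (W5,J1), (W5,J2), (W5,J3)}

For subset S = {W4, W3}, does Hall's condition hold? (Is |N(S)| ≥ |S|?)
Yes: |N(S)| = 3, |S| = 2

Subset S = {W4, W3}
Neighbors N(S) = {J1, J2, J3}

|N(S)| = 3, |S| = 2
Hall's condition: |N(S)| ≥ |S| is satisfied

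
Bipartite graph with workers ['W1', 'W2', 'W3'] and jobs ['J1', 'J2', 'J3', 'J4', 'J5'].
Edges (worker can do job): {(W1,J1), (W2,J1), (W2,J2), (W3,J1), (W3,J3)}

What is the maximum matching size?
Maximum matching size = 3

Maximum matching: {(W1,J1), (W2,J2), (W3,J3)}
Size: 3

This assigns 3 workers to 3 distinct jobs.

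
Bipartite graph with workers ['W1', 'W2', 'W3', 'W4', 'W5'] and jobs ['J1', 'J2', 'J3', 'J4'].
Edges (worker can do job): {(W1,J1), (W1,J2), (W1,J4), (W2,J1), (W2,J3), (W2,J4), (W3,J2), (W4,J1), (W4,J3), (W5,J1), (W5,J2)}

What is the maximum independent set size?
Maximum independent set = 5

By König's theorem:
- Min vertex cover = Max matching = 4
- Max independent set = Total vertices - Min vertex cover
- Max independent set = 9 - 4 = 5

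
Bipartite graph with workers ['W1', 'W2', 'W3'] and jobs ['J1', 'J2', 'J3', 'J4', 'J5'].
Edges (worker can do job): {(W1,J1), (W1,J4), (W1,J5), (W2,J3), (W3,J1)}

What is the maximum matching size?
Maximum matching size = 3

Maximum matching: {(W1,J5), (W2,J3), (W3,J1)}
Size: 3

This assigns 3 workers to 3 distinct jobs.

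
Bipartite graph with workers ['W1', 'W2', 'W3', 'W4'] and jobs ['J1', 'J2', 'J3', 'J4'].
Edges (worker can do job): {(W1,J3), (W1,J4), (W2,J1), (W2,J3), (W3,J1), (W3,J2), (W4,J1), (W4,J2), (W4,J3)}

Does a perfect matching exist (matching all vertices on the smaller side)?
Yes, perfect matching exists (size 4)

Perfect matching: {(W1,J4), (W2,J3), (W3,J1), (W4,J2)}
All 4 vertices on the smaller side are matched.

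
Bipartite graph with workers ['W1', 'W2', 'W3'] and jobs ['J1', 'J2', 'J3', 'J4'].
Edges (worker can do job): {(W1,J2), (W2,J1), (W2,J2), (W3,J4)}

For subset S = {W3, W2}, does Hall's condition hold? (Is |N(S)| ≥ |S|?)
Yes: |N(S)| = 3, |S| = 2

Subset S = {W3, W2}
Neighbors N(S) = {J1, J2, J4}

|N(S)| = 3, |S| = 2
Hall's condition: |N(S)| ≥ |S| is satisfied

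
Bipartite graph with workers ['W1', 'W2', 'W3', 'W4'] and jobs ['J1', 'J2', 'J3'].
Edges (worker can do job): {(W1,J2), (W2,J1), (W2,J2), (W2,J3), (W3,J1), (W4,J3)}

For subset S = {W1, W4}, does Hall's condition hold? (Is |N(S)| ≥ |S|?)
Yes: |N(S)| = 2, |S| = 2

Subset S = {W1, W4}
Neighbors N(S) = {J2, J3}

|N(S)| = 2, |S| = 2
Hall's condition: |N(S)| ≥ |S| is satisfied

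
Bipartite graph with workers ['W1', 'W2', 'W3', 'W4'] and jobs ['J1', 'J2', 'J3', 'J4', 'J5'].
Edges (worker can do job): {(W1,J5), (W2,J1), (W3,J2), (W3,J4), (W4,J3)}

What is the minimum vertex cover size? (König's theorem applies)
Minimum vertex cover size = 4

By König's theorem: in bipartite graphs,
min vertex cover = max matching = 4

Maximum matching has size 4, so minimum vertex cover also has size 4.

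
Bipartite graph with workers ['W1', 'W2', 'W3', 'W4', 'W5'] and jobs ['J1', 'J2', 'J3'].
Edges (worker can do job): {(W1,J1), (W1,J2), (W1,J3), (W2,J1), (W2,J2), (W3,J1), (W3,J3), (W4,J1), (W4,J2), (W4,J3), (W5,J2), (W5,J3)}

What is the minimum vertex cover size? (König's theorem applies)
Minimum vertex cover size = 3

By König's theorem: in bipartite graphs,
min vertex cover = max matching = 3

Maximum matching has size 3, so minimum vertex cover also has size 3.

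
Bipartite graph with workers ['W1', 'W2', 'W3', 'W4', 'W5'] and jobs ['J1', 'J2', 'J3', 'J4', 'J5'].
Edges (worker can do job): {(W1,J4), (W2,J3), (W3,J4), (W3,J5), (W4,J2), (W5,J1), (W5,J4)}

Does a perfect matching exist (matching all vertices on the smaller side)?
Yes, perfect matching exists (size 5)

Perfect matching: {(W1,J4), (W2,J3), (W3,J5), (W4,J2), (W5,J1)}
All 5 vertices on the smaller side are matched.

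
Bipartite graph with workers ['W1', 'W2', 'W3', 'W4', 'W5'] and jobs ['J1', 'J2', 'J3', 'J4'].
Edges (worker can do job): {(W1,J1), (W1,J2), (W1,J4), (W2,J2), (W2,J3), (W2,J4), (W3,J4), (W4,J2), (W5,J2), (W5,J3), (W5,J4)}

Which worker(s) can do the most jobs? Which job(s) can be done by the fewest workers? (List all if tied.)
Most versatile: W1, W2, W5 (3 jobs); Least covered: J1 (1 workers)

Worker degrees (jobs they can do): W1:3, W2:3, W3:1, W4:1, W5:3
Job degrees (workers who can do it): J1:1, J2:4, J3:2, J4:4

Maximum worker degree is 3, achieved by: W1, W2, W5
Minimum job degree is 1, achieved by: J1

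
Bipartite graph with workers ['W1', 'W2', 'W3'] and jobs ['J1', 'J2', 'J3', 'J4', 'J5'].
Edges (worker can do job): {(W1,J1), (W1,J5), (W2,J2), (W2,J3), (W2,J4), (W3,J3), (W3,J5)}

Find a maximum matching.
Matching: {(W1,J1), (W2,J4), (W3,J3)}

Maximum matching (size 3):
  W1 → J1
  W2 → J4
  W3 → J3

Each worker is assigned to at most one job, and each job to at most one worker.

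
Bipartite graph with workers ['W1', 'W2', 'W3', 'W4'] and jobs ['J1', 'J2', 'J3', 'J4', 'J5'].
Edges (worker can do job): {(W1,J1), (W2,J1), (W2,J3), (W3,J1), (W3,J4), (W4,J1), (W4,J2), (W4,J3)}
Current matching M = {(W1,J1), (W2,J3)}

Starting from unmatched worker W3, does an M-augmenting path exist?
Yes: W3 → J4

An M-augmenting path alternates non-matching / matching edges, starting and ending at unmatched vertices.
Path: W3 → J4
(J4 is unmatched in M, so the path is augmenting.)
Flipping edges along this path would increase |M| from 2 to 3.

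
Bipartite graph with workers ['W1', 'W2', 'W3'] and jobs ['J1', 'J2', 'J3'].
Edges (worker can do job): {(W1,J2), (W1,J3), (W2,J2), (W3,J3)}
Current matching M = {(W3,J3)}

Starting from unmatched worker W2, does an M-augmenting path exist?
Yes: W2 → J2

An M-augmenting path alternates non-matching / matching edges, starting and ending at unmatched vertices.
Path: W2 → J2
(J2 is unmatched in M, so the path is augmenting.)
Flipping edges along this path would increase |M| from 1 to 2.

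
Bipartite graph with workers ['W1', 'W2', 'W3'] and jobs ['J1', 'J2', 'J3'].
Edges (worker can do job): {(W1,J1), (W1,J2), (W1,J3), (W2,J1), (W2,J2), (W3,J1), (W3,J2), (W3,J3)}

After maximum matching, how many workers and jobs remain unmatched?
Unmatched: 0 workers, 0 jobs

Maximum matching size: 3
Workers: 3 total, 3 matched, 0 unmatched
Jobs: 3 total, 3 matched, 0 unmatched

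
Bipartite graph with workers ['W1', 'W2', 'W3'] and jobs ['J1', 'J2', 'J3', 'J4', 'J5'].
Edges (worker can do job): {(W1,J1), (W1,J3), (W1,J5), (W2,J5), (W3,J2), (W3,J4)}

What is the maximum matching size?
Maximum matching size = 3

Maximum matching: {(W1,J1), (W2,J5), (W3,J2)}
Size: 3

This assigns 3 workers to 3 distinct jobs.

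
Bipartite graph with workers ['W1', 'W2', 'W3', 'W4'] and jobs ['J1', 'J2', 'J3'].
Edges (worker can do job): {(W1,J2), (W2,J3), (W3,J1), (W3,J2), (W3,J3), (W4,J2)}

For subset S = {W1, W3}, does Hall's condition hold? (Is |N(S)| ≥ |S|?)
Yes: |N(S)| = 3, |S| = 2

Subset S = {W1, W3}
Neighbors N(S) = {J1, J2, J3}

|N(S)| = 3, |S| = 2
Hall's condition: |N(S)| ≥ |S| is satisfied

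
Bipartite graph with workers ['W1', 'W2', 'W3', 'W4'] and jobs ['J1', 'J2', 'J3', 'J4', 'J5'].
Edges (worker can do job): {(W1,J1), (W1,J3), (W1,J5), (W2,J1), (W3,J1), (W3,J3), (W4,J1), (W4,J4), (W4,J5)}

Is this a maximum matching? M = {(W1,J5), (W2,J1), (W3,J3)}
No, size 3 is not maximum

Proposed matching has size 3.
Maximum matching size for this graph: 4.

This is NOT maximum - can be improved to size 4.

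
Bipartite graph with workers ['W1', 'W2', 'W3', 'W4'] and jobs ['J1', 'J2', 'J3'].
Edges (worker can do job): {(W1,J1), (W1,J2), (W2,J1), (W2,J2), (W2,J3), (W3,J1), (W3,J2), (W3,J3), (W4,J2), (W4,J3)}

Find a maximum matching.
Matching: {(W1,J1), (W3,J3), (W4,J2)}

Maximum matching (size 3):
  W1 → J1
  W3 → J3
  W4 → J2

Each worker is assigned to at most one job, and each job to at most one worker.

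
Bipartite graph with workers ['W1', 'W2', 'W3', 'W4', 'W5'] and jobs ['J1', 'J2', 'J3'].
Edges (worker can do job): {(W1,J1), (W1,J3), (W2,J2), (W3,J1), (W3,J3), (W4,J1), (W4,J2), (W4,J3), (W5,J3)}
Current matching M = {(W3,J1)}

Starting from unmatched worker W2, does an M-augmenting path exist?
Yes: W2 → J2

An M-augmenting path alternates non-matching / matching edges, starting and ending at unmatched vertices.
Path: W2 → J2
(J2 is unmatched in M, so the path is augmenting.)
Flipping edges along this path would increase |M| from 1 to 2.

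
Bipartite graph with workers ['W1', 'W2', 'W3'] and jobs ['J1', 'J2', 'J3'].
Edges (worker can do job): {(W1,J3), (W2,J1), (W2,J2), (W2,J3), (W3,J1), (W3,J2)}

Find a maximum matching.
Matching: {(W1,J3), (W2,J2), (W3,J1)}

Maximum matching (size 3):
  W1 → J3
  W2 → J2
  W3 → J1

Each worker is assigned to at most one job, and each job to at most one worker.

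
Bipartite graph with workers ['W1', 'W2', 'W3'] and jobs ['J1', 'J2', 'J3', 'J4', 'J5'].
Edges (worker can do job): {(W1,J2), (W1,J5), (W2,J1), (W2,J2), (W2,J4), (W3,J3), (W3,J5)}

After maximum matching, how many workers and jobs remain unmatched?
Unmatched: 0 workers, 2 jobs

Maximum matching size: 3
Workers: 3 total, 3 matched, 0 unmatched
Jobs: 5 total, 3 matched, 2 unmatched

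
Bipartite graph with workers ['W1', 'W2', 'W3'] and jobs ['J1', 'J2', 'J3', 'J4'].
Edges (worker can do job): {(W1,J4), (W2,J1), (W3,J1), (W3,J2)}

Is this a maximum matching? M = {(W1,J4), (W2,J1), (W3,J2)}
Yes, size 3 is maximum

Proposed matching has size 3.
Maximum matching size for this graph: 3.

This is a maximum matching.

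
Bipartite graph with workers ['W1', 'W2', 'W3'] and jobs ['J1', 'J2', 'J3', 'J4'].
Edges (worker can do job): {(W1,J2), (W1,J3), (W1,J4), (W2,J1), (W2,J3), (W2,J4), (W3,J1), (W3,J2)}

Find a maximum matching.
Matching: {(W1,J3), (W2,J1), (W3,J2)}

Maximum matching (size 3):
  W1 → J3
  W2 → J1
  W3 → J2

Each worker is assigned to at most one job, and each job to at most one worker.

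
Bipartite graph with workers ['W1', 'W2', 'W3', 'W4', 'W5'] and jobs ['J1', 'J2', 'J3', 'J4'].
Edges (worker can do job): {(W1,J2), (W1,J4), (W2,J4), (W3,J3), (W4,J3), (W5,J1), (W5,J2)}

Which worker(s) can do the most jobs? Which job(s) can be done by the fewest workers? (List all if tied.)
Most versatile: W1, W5 (2 jobs); Least covered: J1 (1 workers)

Worker degrees (jobs they can do): W1:2, W2:1, W3:1, W4:1, W5:2
Job degrees (workers who can do it): J1:1, J2:2, J3:2, J4:2

Maximum worker degree is 2, achieved by: W1, W5
Minimum job degree is 1, achieved by: J1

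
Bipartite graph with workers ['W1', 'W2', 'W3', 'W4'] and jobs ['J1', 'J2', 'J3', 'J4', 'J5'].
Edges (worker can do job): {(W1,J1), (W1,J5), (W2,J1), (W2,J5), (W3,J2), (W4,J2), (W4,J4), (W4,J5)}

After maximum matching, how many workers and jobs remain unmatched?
Unmatched: 0 workers, 1 jobs

Maximum matching size: 4
Workers: 4 total, 4 matched, 0 unmatched
Jobs: 5 total, 4 matched, 1 unmatched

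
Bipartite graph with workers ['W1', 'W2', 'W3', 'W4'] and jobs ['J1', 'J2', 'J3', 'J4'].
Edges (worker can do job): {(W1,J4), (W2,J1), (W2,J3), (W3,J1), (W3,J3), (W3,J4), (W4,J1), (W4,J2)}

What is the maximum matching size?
Maximum matching size = 4

Maximum matching: {(W1,J4), (W2,J3), (W3,J1), (W4,J2)}
Size: 4

This assigns 4 workers to 4 distinct jobs.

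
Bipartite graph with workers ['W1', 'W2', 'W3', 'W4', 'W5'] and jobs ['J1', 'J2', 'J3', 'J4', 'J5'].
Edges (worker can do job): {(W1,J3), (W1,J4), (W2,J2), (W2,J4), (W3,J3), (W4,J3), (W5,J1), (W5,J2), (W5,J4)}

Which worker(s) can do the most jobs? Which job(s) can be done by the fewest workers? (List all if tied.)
Most versatile: W5 (3 jobs); Least covered: J5 (0 workers)

Worker degrees (jobs they can do): W1:2, W2:2, W3:1, W4:1, W5:3
Job degrees (workers who can do it): J1:1, J2:2, J3:3, J4:3, J5:0

Maximum worker degree is 3, achieved by: W5
Minimum job degree is 0, achieved by: J5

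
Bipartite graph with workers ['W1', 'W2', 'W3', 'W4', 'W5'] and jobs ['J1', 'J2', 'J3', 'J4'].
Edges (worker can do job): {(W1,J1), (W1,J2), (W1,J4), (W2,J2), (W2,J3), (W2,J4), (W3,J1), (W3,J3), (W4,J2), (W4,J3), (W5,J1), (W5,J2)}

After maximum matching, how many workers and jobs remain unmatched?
Unmatched: 1 workers, 0 jobs

Maximum matching size: 4
Workers: 5 total, 4 matched, 1 unmatched
Jobs: 4 total, 4 matched, 0 unmatched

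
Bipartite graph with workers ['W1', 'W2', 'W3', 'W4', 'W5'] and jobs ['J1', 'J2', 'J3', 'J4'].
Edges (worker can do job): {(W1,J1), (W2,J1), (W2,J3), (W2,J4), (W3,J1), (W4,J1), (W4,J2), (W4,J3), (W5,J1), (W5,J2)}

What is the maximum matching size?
Maximum matching size = 4

Maximum matching: {(W2,J4), (W3,J1), (W4,J3), (W5,J2)}
Size: 4

This assigns 4 workers to 4 distinct jobs.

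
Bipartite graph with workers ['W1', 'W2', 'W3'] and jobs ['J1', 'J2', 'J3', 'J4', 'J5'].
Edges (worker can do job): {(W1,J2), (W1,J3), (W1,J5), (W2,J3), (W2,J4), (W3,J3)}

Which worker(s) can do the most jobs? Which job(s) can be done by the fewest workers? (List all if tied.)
Most versatile: W1 (3 jobs); Least covered: J1 (0 workers)

Worker degrees (jobs they can do): W1:3, W2:2, W3:1
Job degrees (workers who can do it): J1:0, J2:1, J3:3, J4:1, J5:1

Maximum worker degree is 3, achieved by: W1
Minimum job degree is 0, achieved by: J1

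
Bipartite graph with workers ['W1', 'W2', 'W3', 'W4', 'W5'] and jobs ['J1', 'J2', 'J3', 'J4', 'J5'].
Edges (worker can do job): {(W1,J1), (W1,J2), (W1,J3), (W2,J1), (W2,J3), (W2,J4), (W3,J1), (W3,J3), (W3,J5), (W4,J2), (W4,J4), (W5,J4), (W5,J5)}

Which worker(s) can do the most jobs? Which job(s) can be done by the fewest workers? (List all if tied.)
Most versatile: W1, W2, W3 (3 jobs); Least covered: J2, J5 (2 workers)

Worker degrees (jobs they can do): W1:3, W2:3, W3:3, W4:2, W5:2
Job degrees (workers who can do it): J1:3, J2:2, J3:3, J4:3, J5:2

Maximum worker degree is 3, achieved by: W1, W2, W3
Minimum job degree is 2, achieved by: J2, J5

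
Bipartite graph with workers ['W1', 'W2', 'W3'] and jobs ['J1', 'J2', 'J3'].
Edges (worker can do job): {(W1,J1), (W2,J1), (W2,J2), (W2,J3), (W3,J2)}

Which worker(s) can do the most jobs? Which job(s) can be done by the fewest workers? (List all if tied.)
Most versatile: W2 (3 jobs); Least covered: J3 (1 workers)

Worker degrees (jobs they can do): W1:1, W2:3, W3:1
Job degrees (workers who can do it): J1:2, J2:2, J3:1

Maximum worker degree is 3, achieved by: W2
Minimum job degree is 1, achieved by: J3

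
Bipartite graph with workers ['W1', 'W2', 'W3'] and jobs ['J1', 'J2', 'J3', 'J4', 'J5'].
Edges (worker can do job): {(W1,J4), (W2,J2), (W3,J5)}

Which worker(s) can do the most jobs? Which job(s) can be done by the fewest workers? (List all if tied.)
Most versatile: W1, W2, W3 (1 jobs); Least covered: J1, J3 (0 workers)

Worker degrees (jobs they can do): W1:1, W2:1, W3:1
Job degrees (workers who can do it): J1:0, J2:1, J3:0, J4:1, J5:1

Maximum worker degree is 1, achieved by: W1, W2, W3
Minimum job degree is 0, achieved by: J1, J3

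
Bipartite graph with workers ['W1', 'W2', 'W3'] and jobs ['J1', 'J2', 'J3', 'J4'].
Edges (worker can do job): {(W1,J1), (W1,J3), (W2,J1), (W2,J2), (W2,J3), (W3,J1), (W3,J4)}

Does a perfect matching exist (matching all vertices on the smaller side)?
Yes, perfect matching exists (size 3)

Perfect matching: {(W1,J3), (W2,J1), (W3,J4)}
All 3 vertices on the smaller side are matched.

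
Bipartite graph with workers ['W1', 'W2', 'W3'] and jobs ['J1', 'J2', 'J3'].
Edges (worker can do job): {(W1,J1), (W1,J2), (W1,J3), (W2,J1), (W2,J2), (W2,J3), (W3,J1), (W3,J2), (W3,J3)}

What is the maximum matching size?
Maximum matching size = 3

Maximum matching: {(W1,J2), (W2,J3), (W3,J1)}
Size: 3

This assigns 3 workers to 3 distinct jobs.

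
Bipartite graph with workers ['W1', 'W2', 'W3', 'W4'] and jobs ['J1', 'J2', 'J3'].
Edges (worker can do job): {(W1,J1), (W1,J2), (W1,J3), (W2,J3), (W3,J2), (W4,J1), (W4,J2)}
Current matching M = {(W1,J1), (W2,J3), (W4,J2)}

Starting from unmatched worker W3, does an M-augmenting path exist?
No augmenting path from W3

Alternating search from W3 reaches jobs: {J1, J2, J3}.
Every reachable job is already matched in M, and following those matched edges back to workers exposes no further unvisited jobs.
No M-augmenting path from W3 exists.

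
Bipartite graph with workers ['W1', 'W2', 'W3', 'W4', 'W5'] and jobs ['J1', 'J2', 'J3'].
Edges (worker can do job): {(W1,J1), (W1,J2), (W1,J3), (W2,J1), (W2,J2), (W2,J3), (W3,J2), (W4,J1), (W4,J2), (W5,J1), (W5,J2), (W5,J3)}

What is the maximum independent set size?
Maximum independent set = 5

By König's theorem:
- Min vertex cover = Max matching = 3
- Max independent set = Total vertices - Min vertex cover
- Max independent set = 8 - 3 = 5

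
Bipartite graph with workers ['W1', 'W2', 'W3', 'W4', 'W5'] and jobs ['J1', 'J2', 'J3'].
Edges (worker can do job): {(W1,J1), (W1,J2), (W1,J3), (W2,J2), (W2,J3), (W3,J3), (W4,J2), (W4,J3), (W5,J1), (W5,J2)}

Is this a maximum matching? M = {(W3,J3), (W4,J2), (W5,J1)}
Yes, size 3 is maximum

Proposed matching has size 3.
Maximum matching size for this graph: 3.

This is a maximum matching.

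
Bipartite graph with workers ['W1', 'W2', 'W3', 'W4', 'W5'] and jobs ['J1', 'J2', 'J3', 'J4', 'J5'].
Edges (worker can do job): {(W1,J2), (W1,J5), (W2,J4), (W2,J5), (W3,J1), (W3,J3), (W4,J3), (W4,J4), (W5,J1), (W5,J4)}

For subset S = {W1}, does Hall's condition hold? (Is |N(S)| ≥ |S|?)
Yes: |N(S)| = 2, |S| = 1

Subset S = {W1}
Neighbors N(S) = {J2, J5}

|N(S)| = 2, |S| = 1
Hall's condition: |N(S)| ≥ |S| is satisfied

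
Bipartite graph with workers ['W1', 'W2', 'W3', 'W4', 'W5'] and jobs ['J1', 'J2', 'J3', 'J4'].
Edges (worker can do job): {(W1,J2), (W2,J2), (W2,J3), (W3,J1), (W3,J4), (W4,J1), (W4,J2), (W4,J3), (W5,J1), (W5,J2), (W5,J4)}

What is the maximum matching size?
Maximum matching size = 4

Maximum matching: {(W1,J2), (W3,J4), (W4,J3), (W5,J1)}
Size: 4

This assigns 4 workers to 4 distinct jobs.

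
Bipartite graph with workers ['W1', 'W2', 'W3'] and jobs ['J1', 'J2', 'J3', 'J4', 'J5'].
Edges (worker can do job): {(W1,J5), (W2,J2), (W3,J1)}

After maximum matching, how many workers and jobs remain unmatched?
Unmatched: 0 workers, 2 jobs

Maximum matching size: 3
Workers: 3 total, 3 matched, 0 unmatched
Jobs: 5 total, 3 matched, 2 unmatched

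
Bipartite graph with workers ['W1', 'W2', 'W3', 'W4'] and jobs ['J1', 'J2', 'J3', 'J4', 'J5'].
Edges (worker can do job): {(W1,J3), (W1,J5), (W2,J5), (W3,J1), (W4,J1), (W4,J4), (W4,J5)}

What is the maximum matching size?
Maximum matching size = 4

Maximum matching: {(W1,J3), (W2,J5), (W3,J1), (W4,J4)}
Size: 4

This assigns 4 workers to 4 distinct jobs.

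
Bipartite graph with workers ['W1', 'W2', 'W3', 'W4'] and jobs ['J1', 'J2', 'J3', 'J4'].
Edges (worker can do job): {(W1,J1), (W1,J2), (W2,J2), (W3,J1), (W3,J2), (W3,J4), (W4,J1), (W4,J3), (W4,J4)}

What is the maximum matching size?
Maximum matching size = 4

Maximum matching: {(W1,J1), (W2,J2), (W3,J4), (W4,J3)}
Size: 4

This assigns 4 workers to 4 distinct jobs.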